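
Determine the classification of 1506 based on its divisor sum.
abundant

Proper divisors of 1506: sum = 1 + 2 + 3 + 6 + 251 + 502 + 753 = 1518
Since 1518 > 1506, 1506 is abundant.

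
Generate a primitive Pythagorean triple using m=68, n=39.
(3103, 5304, 6145)

Euclid's formula: a = m² - n², b = 2mn, c = m² + n²
m = 68, n = 39
a = 68² - 39² = 4624 - 1521 = 3103
b = 2 × 68 × 39 = 5304
c = 68² + 39² = 4624 + 1521 = 6145
Verification: 3103² + 5304² = 9628609 + 28132416 = 37761025 = 6145² ✓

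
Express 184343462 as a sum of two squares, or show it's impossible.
Not possible

Factorization: 184343462 = 2 × 41 × 131^3
By Fermat: n is sum of two squares iff every prime p ≡ 3 (mod 4) appears to even power.
Prime(s) ≡ 3 (mod 4) with odd exponent: [(131, 3)]
Therefore 184343462 cannot be expressed as a² + b².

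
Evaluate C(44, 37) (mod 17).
1

Using Lucas' theorem:
Write n=44 and k=37 in base 17:
n in base 17: [2, 10]
k in base 17: [2, 3]
C(44,37) mod 17 = ∏ C(n_i, k_i) mod 17
Digit binomials (mod 17): C(2,2) = 1; C(10,3) = 120 ≡ 1
Product: 1 × 1 = 1 ≡ 1 (mod 17)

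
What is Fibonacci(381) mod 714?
338

Matrix identity: Q^n = [[F_(n+1), F_n], [F_n, F_(n-1)]] with Q = [[1,1],[1,0]].
n = 381 = 101111101₂. Square-and-multiply, entries mod 714:
Q^1 = [[1,1],[1,0]]
Q^2 = (Q^1)² = [[2,1],[1,1]]
Q^5 = (Q^2)²·Q = [[8,5],[5,3]]
Q^11 = (Q^5)²·Q = [[144,89],[89,55]]
Q^23 = (Q^11)²·Q = [[672,97],[97,575]]
Q^47 = (Q^23)²·Q = [[42,463],[463,293]]
Q^95 = (Q^47)²·Q = [[672,505],[505,167]]
Q^190 = (Q^95)² = [[463,293],[293,170]]
Q^381 = (Q^190)²·Q = [[167,338],[338,543]]
F_381 mod 714 = Q^381[0][1] = 338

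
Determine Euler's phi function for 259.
216

259 = 7 × 37
φ(n) = n × ∏(1 - 1/p) for each prime p dividing n
φ(259) = 259 × (1 - 1/7) × (1 - 1/37) = 216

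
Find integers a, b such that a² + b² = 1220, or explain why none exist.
8² + 34² (a=8, b=34)

Factorization: 1220 = 2^2 × 5 × 61
By Fermat: n is sum of two squares iff every prime p ≡ 3 (mod 4) appears to even power.
All primes ≡ 3 (mod 4) appear to even power.
Search a = 0, 1, 2, … for 1220 - a² a perfect square: first hit at a = 8: 1220 - 64 = 1156 = 34².
1220 = 8² + 34² = 64 + 1156 ✓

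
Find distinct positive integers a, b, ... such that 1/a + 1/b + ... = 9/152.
1/17 + 1/2584

Greedy algorithm:
9/152: ceiling(152/9) = 17, use 1/17
1/2584: ceiling(2584/1) = 2584, use 1/2584
Result: 9/152 = 1/17 + 1/2584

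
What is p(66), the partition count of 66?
2323520

p(n) counts ways to write n as a sum of positive integers (order ignored).
Euler's pentagonal recurrence: p(k) = p(k-1) + p(k-2) - p(k-5) - p(k-7) + p(k-12) + p(k-15) - ... (offsets j(3j∓1)/2, signs ++--, p(0)=1, p(<0)=0).
DP table for k = 0..65: p(0)=1, p(1)=1, p(2)=2, p(3)=3, p(4)=5, p(5)=7, p(6)=11, p(7)=15, p(8)=22, p(9)=30, p(10)=42, p(11)=56, p(12)=77, p(13)=101, p(14)=135, p(15)=176, p(16)=231, p(17)=297, p(18)=385, p(19)=490, p(20)=627, p(21)=792, p(22)=1002, p(23)=1255, p(24)=1575, p(25)=1958, p(26)=2436, p(27)=3010, p(28)=3718, p(29)=4565, p(30)=5604, p(31)=6842, p(32)=8349, p(33)=10143, p(34)=12310, p(35)=14883, p(36)=17977, p(37)=21637, p(38)=26015, p(39)=31185, p(40)=37338, p(41)=44583, p(42)=53174, p(43)=63261, p(44)=75175, p(45)=89134, p(46)=105558, p(47)=124754, p(48)=147273, p(49)=173525, p(50)=204226, p(51)=239943, p(52)=281589, p(53)=329931, p(54)=386155, p(55)=451276, p(56)=526823, p(57)=614154, p(58)=715220, p(59)=831820, p(60)=966467, p(61)=1121505, p(62)=1300156, p(63)=1505499, p(64)=1741630, p(65)=2012558.
Final step: p(66) = p(65) + p(64) - p(61) - p(59) + p(54) + p(51) - p(44) - p(40) + p(31) + p(26) - p(15) - p(9)
= 2012558 + 1741630 - 1121505 - 831820 + 386155 + 239943 - 75175 - 37338 + 6842 + 2436 - 176 - 30
= 2323520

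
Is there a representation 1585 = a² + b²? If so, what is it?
8² + 39² (a=8, b=39)

Factorization: 1585 = 5 × 317
By Fermat: n is sum of two squares iff every prime p ≡ 3 (mod 4) appears to even power.
All primes ≡ 3 (mod 4) appear to even power.
Search a = 0, 1, 2, … for 1585 - a² a perfect square: first hit at a = 8: 1585 - 64 = 1521 = 39².
1585 = 8² + 39² = 64 + 1521 ✓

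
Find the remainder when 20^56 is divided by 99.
31

Repeated squaring. Binary of 56 = 111000.
20^1 ≡ 20 (mod 99); 20^2 ≡ 4 (mod 99); 20^4 ≡ 16 (mod 99); 20^8 ≡ 58 (mod 99); 20^16 ≡ 97 (mod 99); 20^32 ≡ 4 (mod 99)
20^56 = 20^8 × 20^16 × 20^32 ≡ 31 (mod 99)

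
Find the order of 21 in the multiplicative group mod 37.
18

37 is prime, so ord(21) divides φ(37) = 36.
Divisors of 36: 1, 2, 3, 4, 6, 9, 12, 18, 36.
Repeated squaring: 21^1 ≡ 21, 21^2 ≡ 34, 21^4 ≡ 9, 21^8 ≡ 7, 21^16 ≡ 12, 21^32 ≡ 33 (mod 37).
Test 21^d mod 37 for each divisor d in increasing order:
21^1 ≡ 21
21^2 ≡ 34
21^3 = 21^2·21^1 ≡ 11
21^4 ≡ 9
21^6 = 21^4·21^2 ≡ 10
21^9 = 21^8·21^1 ≡ 36
21^12 = 21^8·21^4 ≡ 26
21^18 = 21^16·21^2 ≡ 1  ← first divisor giving 1
The order is 18.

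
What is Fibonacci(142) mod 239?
24

Matrix identity: Q^n = [[F_(n+1), F_n], [F_n, F_(n-1)]] with Q = [[1,1],[1,0]].
n = 142 = 10001110₂. Square-and-multiply, entries mod 239:
Q^1 = [[1,1],[1,0]]
Q^2 = (Q^1)² = [[2,1],[1,1]]
Q^4 = (Q^2)² = [[5,3],[3,2]]
Q^8 = (Q^4)² = [[34,21],[21,13]]
Q^17 = (Q^8)²·Q = [[194,163],[163,31]]
Q^35 = (Q^17)²·Q = [[22,153],[153,108]]
Q^71 = (Q^35)²·Q = [[46,232],[232,53]]
Q^142 = (Q^71)² = [[14,24],[24,229]]
F_142 mod 239 = Q^142[0][1] = 24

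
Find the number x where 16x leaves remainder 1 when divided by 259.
81

gcd(16, 259) = 1, so the inverse exists.
Extended Euclidean algorithm on (259, 16):
259 = 16 × 16 + 3  ⟹  3 = (1)·259 + (-16)·16
16 = 5 × 3 + 1  ⟹  1 = (-5)·259 + (81)·16
So (81)·16 ≡ 1 (mod 259), i.e. 16^(-1) ≡ 81 (mod 259).
Check: 16 × 81 = 1296 ≡ 1 (mod 259)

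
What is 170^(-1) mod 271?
110

gcd(170, 271) = 1, so the inverse exists.
Extended Euclidean algorithm on (271, 170):
271 = 1 × 170 + 101  ⟹  101 = (1)·271 + (-1)·170
170 = 1 × 101 + 69  ⟹  69 = (-1)·271 + (2)·170
101 = 1 × 69 + 32  ⟹  32 = (2)·271 + (-3)·170
69 = 2 × 32 + 5  ⟹  5 = (-5)·271 + (8)·170
32 = 6 × 5 + 2  ⟹  2 = (32)·271 + (-51)·170
5 = 2 × 2 + 1  ⟹  1 = (-69)·271 + (110)·170
So (110)·170 ≡ 1 (mod 271), i.e. 170^(-1) ≡ 110 (mod 271).
Check: 170 × 110 = 18700 ≡ 1 (mod 271)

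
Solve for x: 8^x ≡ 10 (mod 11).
5

Baby-step giant-step with step n = ⌈√11⌉ = 4.
Baby steps 8^j mod 11 (j:value) for j=0..3: 0:1, 1:8, 2:9, 3:6.
Giant-step multiplier: 8^(-4) ≡ 8^(10-4) = 8^6 ≡ 3 (mod 11).
Giant steps γ_i = 10·3^i mod 11: γ_0=10, γ_1=8 (in table at j=1).
x = i·n + j = 1·4 + 1 = 5.
Check: 8^5 ≡ 10 (mod 11).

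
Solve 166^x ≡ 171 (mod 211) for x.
30

Baby-step giant-step with step n = ⌈√211⌉ = 15.
Baby steps 166^j mod 211 (j:value) for j=0..14: 0:1, 1:166, 2:126, 3:27, 4:51, 5:26, 6:96, 7:111, 8:69, 9:60, 10:43, 11:175, 12:143, 13:106, 14:83.
Giant-step multiplier: 166^(-15) ≡ 166^(210-15) = 166^195 ≡ 67 (mod 211).
Giant steps γ_i = 171·67^i mod 211: γ_0=171, γ_1=63, γ_2=1 (in table at j=0).
x = i·n + j = 2·15 + 0 = 30.
Check: 166^30 ≡ 171 (mod 211).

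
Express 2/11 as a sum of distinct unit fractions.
1/6 + 1/66

Greedy algorithm:
2/11: ceiling(11/2) = 6, use 1/6
1/66: ceiling(66/1) = 66, use 1/66
Result: 2/11 = 1/6 + 1/66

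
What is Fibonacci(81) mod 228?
34

Matrix identity: Q^n = [[F_(n+1), F_n], [F_n, F_(n-1)]] with Q = [[1,1],[1,0]].
n = 81 = 1010001₂. Square-and-multiply, entries mod 228:
Q^1 = [[1,1],[1,0]]
Q^2 = (Q^1)² = [[2,1],[1,1]]
Q^5 = (Q^2)²·Q = [[8,5],[5,3]]
Q^10 = (Q^5)² = [[89,55],[55,34]]
Q^20 = (Q^10)² = [[2,153],[153,77]]
Q^40 = (Q^20)² = [[157,3],[3,154]]
Q^81 = (Q^40)²·Q = [[55,34],[34,21]]
F_81 mod 228 = Q^81[0][1] = 34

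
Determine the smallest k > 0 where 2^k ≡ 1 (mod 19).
18

19 is prime, so ord(2) divides φ(19) = 18.
Divisors of 18: 1, 2, 3, 6, 9, 18.
Repeated squaring: 2^1 ≡ 2, 2^2 ≡ 4, 2^4 ≡ 16, 2^8 ≡ 9, 2^16 ≡ 5 (mod 19).
Test 2^d mod 19 for each divisor d in increasing order:
2^1 ≡ 2
2^2 ≡ 4
2^3 = 2^2·2^1 ≡ 8
2^6 = 2^4·2^2 ≡ 7
2^9 = 2^8·2^1 ≡ 18
2^18 = 2^16·2^2 ≡ 1  ← first divisor giving 1
The order is 18.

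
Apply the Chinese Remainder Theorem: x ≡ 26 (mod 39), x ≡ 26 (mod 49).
26

Using Chinese Remainder Theorem:
M = 39 × 49 = 1911
M1 = 49, M2 = 39
y1 = 49^(-1) mod 39 = 4
y2 = 39^(-1) mod 49 = 44
x = (26×49×4 + 26×39×44) mod 1911 = 26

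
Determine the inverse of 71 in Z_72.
71

gcd(71, 72) = 1, so the inverse exists.
Extended Euclidean algorithm on (72, 71):
72 = 1 × 71 + 1  ⟹  1 = (1)·72 + (-1)·71
So (-1)·71 ≡ 1 (mod 72), i.e. 71^(-1) ≡ -1 ≡ 71 (mod 72).
Check: 71 × 71 = 5041 ≡ 1 (mod 72)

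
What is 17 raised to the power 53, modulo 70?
47

Repeated squaring. Binary of 53 = 110101.
17^1 ≡ 17 (mod 70); 17^2 ≡ 9 (mod 70); 17^4 ≡ 11 (mod 70); 17^8 ≡ 51 (mod 70); 17^16 ≡ 11 (mod 70); 17^32 ≡ 51 (mod 70)
17^53 = 17^1 × 17^4 × 17^16 × 17^32 ≡ 47 (mod 70)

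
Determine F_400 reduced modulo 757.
753

Matrix identity: Q^n = [[F_(n+1), F_n], [F_n, F_(n-1)]] with Q = [[1,1],[1,0]].
n = 400 = 110010000₂. Square-and-multiply, entries mod 757:
Q^1 = [[1,1],[1,0]]
Q^3 = (Q^1)²·Q = [[3,2],[2,1]]
Q^6 = (Q^3)² = [[13,8],[8,5]]
Q^12 = (Q^6)² = [[233,144],[144,89]]
Q^25 = (Q^12)²·Q = [[273,82],[82,191]]
Q^50 = (Q^25)² = [[254,198],[198,56]]
Q^100 = (Q^50)² = [[11,63],[63,705]]
Q^200 = (Q^100)² = [[305,445],[445,617]]
Q^400 = (Q^200)² = [[362,753],[753,366]]
F_400 mod 757 = Q^400[0][1] = 753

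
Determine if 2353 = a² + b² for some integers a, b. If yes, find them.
7² + 48² (a=7, b=48)

Factorization: 2353 = 13 × 181
By Fermat: n is sum of two squares iff every prime p ≡ 3 (mod 4) appears to even power.
All primes ≡ 3 (mod 4) appear to even power.
Search a = 0, 1, 2, … for 2353 - a² a perfect square: first hit at a = 7: 2353 - 49 = 2304 = 48².
2353 = 7² + 48² = 49 + 2304 ✓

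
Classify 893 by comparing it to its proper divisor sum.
deficient

Proper divisors of 893: sum = 1 + 19 + 47 = 67
Since 67 < 893, 893 is deficient.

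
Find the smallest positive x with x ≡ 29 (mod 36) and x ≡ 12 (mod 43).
1001

Using Chinese Remainder Theorem:
M = 36 × 43 = 1548
M1 = 43, M2 = 36
y1 = 43^(-1) mod 36 = 31
y2 = 36^(-1) mod 43 = 6
x = (29×43×31 + 12×36×6) mod 1548 = 1001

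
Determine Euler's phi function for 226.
112

226 = 2 × 113
φ(n) = n × ∏(1 - 1/p) for each prime p dividing n
φ(226) = 226 × (1 - 1/2) × (1 - 1/113) = 112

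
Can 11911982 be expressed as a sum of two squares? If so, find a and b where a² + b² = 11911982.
Not possible

Factorization: 11911982 = 2 × 29 × 59^3
By Fermat: n is sum of two squares iff every prime p ≡ 3 (mod 4) appears to even power.
Prime(s) ≡ 3 (mod 4) with odd exponent: [(59, 3)]
Therefore 11911982 cannot be expressed as a² + b².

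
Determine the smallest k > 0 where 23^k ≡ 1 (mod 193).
32

193 is prime, so ord(23) divides φ(193) = 192.
Divisors of 192: 1, 2, 3, 4, 6, 8, 12, 16, 24, 32, 48, 64, 96, 192.
Repeated squaring: 23^1 ≡ 23, 23^2 ≡ 143, 23^4 ≡ 184, 23^8 ≡ 81, 23^16 ≡ 192, 23^32 ≡ 1, 23^64 ≡ 1, 23^128 ≡ 1 (mod 193).
Test 23^d mod 193 for each divisor d in increasing order:
23^1 ≡ 23
23^2 ≡ 143
23^3 = 23^2·23^1 ≡ 8
23^4 ≡ 184
23^6 = 23^4·23^2 ≡ 64
23^8 ≡ 81
23^12 = 23^8·23^4 ≡ 43
23^16 ≡ 192
23^24 = 23^16·23^8 ≡ 112
23^32 ≡ 1  ← first divisor giving 1
The order is 32.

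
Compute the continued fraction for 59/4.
[14; 1, 3]

Euclidean algorithm steps:
59 = 14 × 4 + 3
4 = 1 × 3 + 1
3 = 3 × 1 + 0
Continued fraction: [14; 1, 3]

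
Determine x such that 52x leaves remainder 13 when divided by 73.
x ≡ 55 (mod 73)

gcd(52, 73) = 1, which divides 13, so solutions exist.
Find 52^(-1) mod 73 by the extended Euclidean algorithm:
73 = 1 × 52 + 21  ⟹  21 = (1)·73 + (-1)·52
52 = 2 × 21 + 10  ⟹  10 = (-2)·73 + (3)·52
21 = 2 × 10 + 1  ⟹  1 = (5)·73 + (-7)·52
So (-7)·52 ≡ 1 (mod 73), i.e. 52^(-1) ≡ -7 ≡ 66 (mod 73).
x ≡ 66 × 13 = 858 ≡ 55 (mod 73).
Check: 52 × 55 = 2860 ≡ 13 (mod 73).
Unique solution: x ≡ 55 (mod 73)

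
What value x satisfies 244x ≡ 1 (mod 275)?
204

gcd(244, 275) = 1, so the inverse exists.
Extended Euclidean algorithm on (275, 244):
275 = 1 × 244 + 31  ⟹  31 = (1)·275 + (-1)·244
244 = 7 × 31 + 27  ⟹  27 = (-7)·275 + (8)·244
31 = 1 × 27 + 4  ⟹  4 = (8)·275 + (-9)·244
27 = 6 × 4 + 3  ⟹  3 = (-55)·275 + (62)·244
4 = 1 × 3 + 1  ⟹  1 = (63)·275 + (-71)·244
So (-71)·244 ≡ 1 (mod 275), i.e. 244^(-1) ≡ -71 ≡ 204 (mod 275).
Check: 244 × 204 = 49776 ≡ 1 (mod 275)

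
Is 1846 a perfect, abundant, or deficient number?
deficient

Proper divisors of 1846: sum = 1 + 2 + 13 + 26 + 71 + 142 + 923 = 1178
Since 1178 < 1846, 1846 is deficient.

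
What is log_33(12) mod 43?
37

Baby-step giant-step with step n = ⌈√43⌉ = 7.
Baby steps 33^j mod 43 (j:value) for j=0..6: 0:1, 1:33, 2:14, 3:32, 4:24, 5:18, 6:35.
Giant-step multiplier: 33^(-7) ≡ 33^(42-7) = 33^35 ≡ 7 (mod 43).
Giant steps γ_i = 12·7^i mod 43: γ_0=12, γ_1=41, γ_2=29, γ_3=31, γ_4=2, γ_5=14 (in table at j=2).
x = i·n + j = 5·7 + 2 = 37.
Check: 33^37 ≡ 12 (mod 43).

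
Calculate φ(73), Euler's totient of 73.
72

73 = 73
φ(n) = n × ∏(1 - 1/p) for each prime p dividing n
φ(73) = 73 × (1 - 1/73) = 72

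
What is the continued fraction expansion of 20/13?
[1; 1, 1, 6]

Euclidean algorithm steps:
20 = 1 × 13 + 7
13 = 1 × 7 + 6
7 = 1 × 6 + 1
6 = 6 × 1 + 0
Continued fraction: [1; 1, 1, 6]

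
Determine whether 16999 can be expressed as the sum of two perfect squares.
Not possible

Factorization: 16999 = 89 × 191
By Fermat: n is sum of two squares iff every prime p ≡ 3 (mod 4) appears to even power.
Prime(s) ≡ 3 (mod 4) with odd exponent: [(191, 1)]
Therefore 16999 cannot be expressed as a² + b².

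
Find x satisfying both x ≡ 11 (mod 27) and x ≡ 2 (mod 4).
38

Using Chinese Remainder Theorem:
M = 27 × 4 = 108
M1 = 4, M2 = 27
y1 = 4^(-1) mod 27 = 7
y2 = 27^(-1) mod 4 = 3
x = (11×4×7 + 2×27×3) mod 108 = 38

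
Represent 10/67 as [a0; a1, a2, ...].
[0; 6, 1, 2, 3]

Euclidean algorithm steps:
10 = 0 × 67 + 10
67 = 6 × 10 + 7
10 = 1 × 7 + 3
7 = 2 × 3 + 1
3 = 3 × 1 + 0
Continued fraction: [0; 6, 1, 2, 3]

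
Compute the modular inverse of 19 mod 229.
217

gcd(19, 229) = 1, so the inverse exists.
Extended Euclidean algorithm on (229, 19):
229 = 12 × 19 + 1  ⟹  1 = (1)·229 + (-12)·19
So (-12)·19 ≡ 1 (mod 229), i.e. 19^(-1) ≡ -12 ≡ 217 (mod 229).
Check: 19 × 217 = 4123 ≡ 1 (mod 229)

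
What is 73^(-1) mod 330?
217

gcd(73, 330) = 1, so the inverse exists.
Extended Euclidean algorithm on (330, 73):
330 = 4 × 73 + 38  ⟹  38 = (1)·330 + (-4)·73
73 = 1 × 38 + 35  ⟹  35 = (-1)·330 + (5)·73
38 = 1 × 35 + 3  ⟹  3 = (2)·330 + (-9)·73
35 = 11 × 3 + 2  ⟹  2 = (-23)·330 + (104)·73
3 = 1 × 2 + 1  ⟹  1 = (25)·330 + (-113)·73
So (-113)·73 ≡ 1 (mod 330), i.e. 73^(-1) ≡ -113 ≡ 217 (mod 330).
Check: 73 × 217 = 15841 ≡ 1 (mod 330)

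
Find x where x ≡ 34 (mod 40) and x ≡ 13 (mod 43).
314

Using Chinese Remainder Theorem:
M = 40 × 43 = 1720
M1 = 43, M2 = 40
y1 = 43^(-1) mod 40 = 27
y2 = 40^(-1) mod 43 = 14
x = (34×43×27 + 13×40×14) mod 1720 = 314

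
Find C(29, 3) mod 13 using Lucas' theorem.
1

Using Lucas' theorem:
Write n=29 and k=3 in base 13:
n in base 13: [2, 3]
k in base 13: [0, 3]
C(29,3) mod 13 = ∏ C(n_i, k_i) mod 13
Digit binomials (mod 13): C(2,0) = 1; C(3,3) = 1
Product: 1 × 1 = 1 ≡ 1 (mod 13)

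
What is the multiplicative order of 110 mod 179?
89

179 is prime, so ord(110) divides φ(179) = 178.
Divisors of 178: 1, 2, 89, 178.
Repeated squaring: 110^1 ≡ 110, 110^2 ≡ 107, 110^4 ≡ 172, 110^8 ≡ 49, 110^16 ≡ 74, 110^32 ≡ 106, 110^64 ≡ 138, 110^128 ≡ 70 (mod 179).
Test 110^d mod 179 for each divisor d in increasing order:
110^1 ≡ 110
110^2 ≡ 107
110^89 = 110^64·110^16·110^8·110^1 ≡ 1  ← first divisor giving 1
The order is 89.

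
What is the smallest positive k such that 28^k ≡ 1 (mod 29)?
2

29 is prime, so ord(28) divides φ(29) = 28.
Divisors of 28: 1, 2, 4, 7, 14, 28.
Repeated squaring: 28^1 ≡ 28, 28^2 ≡ 1, 28^4 ≡ 1, 28^8 ≡ 1, 28^16 ≡ 1 (mod 29).
Test 28^d mod 29 for each divisor d in increasing order:
28^1 ≡ 28
28^2 ≡ 1  ← first divisor giving 1
The order is 2.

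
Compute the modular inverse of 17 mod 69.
65

gcd(17, 69) = 1, so the inverse exists.
Extended Euclidean algorithm on (69, 17):
69 = 4 × 17 + 1  ⟹  1 = (1)·69 + (-4)·17
So (-4)·17 ≡ 1 (mod 69), i.e. 17^(-1) ≡ -4 ≡ 65 (mod 69).
Check: 17 × 65 = 1105 ≡ 1 (mod 69)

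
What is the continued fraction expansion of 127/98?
[1; 3, 2, 1, 1, 1, 3]

Euclidean algorithm steps:
127 = 1 × 98 + 29
98 = 3 × 29 + 11
29 = 2 × 11 + 7
11 = 1 × 7 + 4
7 = 1 × 4 + 3
4 = 1 × 3 + 1
3 = 3 × 1 + 0
Continued fraction: [1; 3, 2, 1, 1, 1, 3]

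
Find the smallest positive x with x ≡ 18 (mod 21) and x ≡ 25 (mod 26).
207

Using Chinese Remainder Theorem:
M = 21 × 26 = 546
M1 = 26, M2 = 21
y1 = 26^(-1) mod 21 = 17
y2 = 21^(-1) mod 26 = 5
x = (18×26×17 + 25×21×5) mod 546 = 207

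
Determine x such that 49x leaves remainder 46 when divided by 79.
x ≡ 9 (mod 79)

gcd(49, 79) = 1, which divides 46, so solutions exist.
Find 49^(-1) mod 79 by the extended Euclidean algorithm:
79 = 1 × 49 + 30  ⟹  30 = (1)·79 + (-1)·49
49 = 1 × 30 + 19  ⟹  19 = (-1)·79 + (2)·49
30 = 1 × 19 + 11  ⟹  11 = (2)·79 + (-3)·49
19 = 1 × 11 + 8  ⟹  8 = (-3)·79 + (5)·49
11 = 1 × 8 + 3  ⟹  3 = (5)·79 + (-8)·49
8 = 2 × 3 + 2  ⟹  2 = (-13)·79 + (21)·49
3 = 1 × 2 + 1  ⟹  1 = (18)·79 + (-29)·49
So (-29)·49 ≡ 1 (mod 79), i.e. 49^(-1) ≡ -29 ≡ 50 (mod 79).
x ≡ 50 × 46 = 2300 ≡ 9 (mod 79).
Check: 49 × 9 = 441 ≡ 46 (mod 79).
Unique solution: x ≡ 9 (mod 79)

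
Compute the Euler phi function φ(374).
160

374 = 2 × 11 × 17
φ(n) = n × ∏(1 - 1/p) for each prime p dividing n
φ(374) = 374 × (1 - 1/2) × (1 - 1/11) × (1 - 1/17) = 160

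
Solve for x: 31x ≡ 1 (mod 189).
61

gcd(31, 189) = 1, so the inverse exists.
Extended Euclidean algorithm on (189, 31):
189 = 6 × 31 + 3  ⟹  3 = (1)·189 + (-6)·31
31 = 10 × 3 + 1  ⟹  1 = (-10)·189 + (61)·31
So (61)·31 ≡ 1 (mod 189), i.e. 31^(-1) ≡ 61 (mod 189).
Check: 31 × 61 = 1891 ≡ 1 (mod 189)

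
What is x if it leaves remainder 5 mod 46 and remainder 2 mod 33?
695

Using Chinese Remainder Theorem:
M = 46 × 33 = 1518
M1 = 33, M2 = 46
y1 = 33^(-1) mod 46 = 7
y2 = 46^(-1) mod 33 = 28
x = (5×33×7 + 2×46×28) mod 1518 = 695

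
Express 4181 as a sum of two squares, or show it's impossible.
34² + 55² (a=34, b=55)

Factorization: 4181 = 37 × 113
By Fermat: n is sum of two squares iff every prime p ≡ 3 (mod 4) appears to even power.
All primes ≡ 3 (mod 4) appear to even power.
Search a = 0, 1, 2, … for 4181 - a² a perfect square: first hit at a = 34: 4181 - 1156 = 3025 = 55².
4181 = 34² + 55² = 1156 + 3025 ✓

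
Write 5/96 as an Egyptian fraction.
1/20 + 1/480

Greedy algorithm:
5/96: ceiling(96/5) = 20, use 1/20
1/480: ceiling(480/1) = 480, use 1/480
Result: 5/96 = 1/20 + 1/480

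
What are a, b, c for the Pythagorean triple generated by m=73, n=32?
(4305, 4672, 6353)

Euclid's formula: a = m² - n², b = 2mn, c = m² + n²
m = 73, n = 32
a = 73² - 32² = 5329 - 1024 = 4305
b = 2 × 73 × 32 = 4672
c = 73² + 32² = 5329 + 1024 = 6353
Verification: 4305² + 4672² = 18533025 + 21827584 = 40360609 = 6353² ✓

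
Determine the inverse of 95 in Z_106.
77

gcd(95, 106) = 1, so the inverse exists.
Extended Euclidean algorithm on (106, 95):
106 = 1 × 95 + 11  ⟹  11 = (1)·106 + (-1)·95
95 = 8 × 11 + 7  ⟹  7 = (-8)·106 + (9)·95
11 = 1 × 7 + 4  ⟹  4 = (9)·106 + (-10)·95
7 = 1 × 4 + 3  ⟹  3 = (-17)·106 + (19)·95
4 = 1 × 3 + 1  ⟹  1 = (26)·106 + (-29)·95
So (-29)·95 ≡ 1 (mod 106), i.e. 95^(-1) ≡ -29 ≡ 77 (mod 106).
Check: 95 × 77 = 7315 ≡ 1 (mod 106)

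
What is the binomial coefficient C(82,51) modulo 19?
0

Using Lucas' theorem:
Write n=82 and k=51 in base 19:
n in base 19: [4, 6]
k in base 19: [2, 13]
C(82,51) mod 19 = ∏ C(n_i, k_i) mod 19
Digit binomials (mod 19): C(4,2) = 6; C(6,13) = 0 (k_i > n_i)
Product: 6 × 0 = 0 ≡ 0 (mod 19)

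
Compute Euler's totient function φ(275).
200

275 = 5^2 × 11
φ(n) = n × ∏(1 - 1/p) for each prime p dividing n
φ(275) = 275 × (1 - 1/5) × (1 - 1/11) = 200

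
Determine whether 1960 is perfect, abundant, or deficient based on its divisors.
abundant

Proper divisors of 1960: sum = 1 + 2 + 4 + 5 + 7 + 8 + 10 + 14 + ... + 280 + 392 + 490 + 980 (23 divisors) = 3170
Since 3170 > 1960, 1960 is abundant.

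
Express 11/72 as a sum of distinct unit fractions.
1/7 + 1/101 + 1/50904

Greedy algorithm:
11/72: ceiling(72/11) = 7, use 1/7
5/504: ceiling(504/5) = 101, use 1/101
1/50904: ceiling(50904/1) = 50904, use 1/50904
Result: 11/72 = 1/7 + 1/101 + 1/50904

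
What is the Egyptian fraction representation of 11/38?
1/4 + 1/26 + 1/988

Greedy algorithm:
11/38: ceiling(38/11) = 4, use 1/4
3/76: ceiling(76/3) = 26, use 1/26
1/988: ceiling(988/1) = 988, use 1/988
Result: 11/38 = 1/4 + 1/26 + 1/988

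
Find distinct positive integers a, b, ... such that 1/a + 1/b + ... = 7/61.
1/9 + 1/275 + 1/150975

Greedy algorithm:
7/61: ceiling(61/7) = 9, use 1/9
2/549: ceiling(549/2) = 275, use 1/275
1/150975: ceiling(150975/1) = 150975, use 1/150975
Result: 7/61 = 1/9 + 1/275 + 1/150975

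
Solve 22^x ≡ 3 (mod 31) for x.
23

Baby-step giant-step with step n = ⌈√31⌉ = 6.
Baby steps 22^j mod 31 (j:value) for j=0..5: 0:1, 1:22, 2:19, 3:15, 4:20, 5:6.
Giant-step multiplier: 22^(-6) ≡ 22^(30-6) = 22^24 ≡ 4 (mod 31).
Giant steps γ_i = 3·4^i mod 31: γ_0=3, γ_1=12, γ_2=17, γ_3=6 (in table at j=5).
x = i·n + j = 3·6 + 5 = 23.
Check: 22^23 ≡ 3 (mod 31).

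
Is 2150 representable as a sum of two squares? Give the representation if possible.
Not possible

Factorization: 2150 = 2 × 5^2 × 43
By Fermat: n is sum of two squares iff every prime p ≡ 3 (mod 4) appears to even power.
Prime(s) ≡ 3 (mod 4) with odd exponent: [(43, 1)]
Therefore 2150 cannot be expressed as a² + b².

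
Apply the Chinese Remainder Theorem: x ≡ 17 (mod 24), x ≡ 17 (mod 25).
17

Using Chinese Remainder Theorem:
M = 24 × 25 = 600
M1 = 25, M2 = 24
y1 = 25^(-1) mod 24 = 1
y2 = 24^(-1) mod 25 = 24
x = (17×25×1 + 17×24×24) mod 600 = 17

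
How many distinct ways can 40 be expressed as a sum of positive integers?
37338

p(n) counts ways to write n as a sum of positive integers (order ignored).
Euler's pentagonal recurrence: p(k) = p(k-1) + p(k-2) - p(k-5) - p(k-7) + p(k-12) + p(k-15) - ... (offsets j(3j∓1)/2, signs ++--, p(0)=1, p(<0)=0).
DP table for k = 0..39: p(0)=1, p(1)=1, p(2)=2, p(3)=3, p(4)=5, p(5)=7, p(6)=11, p(7)=15, p(8)=22, p(9)=30, p(10)=42, p(11)=56, p(12)=77, p(13)=101, p(14)=135, p(15)=176, p(16)=231, p(17)=297, p(18)=385, p(19)=490, p(20)=627, p(21)=792, p(22)=1002, p(23)=1255, p(24)=1575, p(25)=1958, p(26)=2436, p(27)=3010, p(28)=3718, p(29)=4565, p(30)=5604, p(31)=6842, p(32)=8349, p(33)=10143, p(34)=12310, p(35)=14883, p(36)=17977, p(37)=21637, p(38)=26015, p(39)=31185.
Final step: p(40) = p(39) + p(38) - p(35) - p(33) + p(28) + p(25) - p(18) - p(14) + p(5) + p(0)
= 31185 + 26015 - 14883 - 10143 + 3718 + 1958 - 385 - 135 + 7 + 1
= 37338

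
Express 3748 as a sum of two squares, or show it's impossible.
38² + 48² (a=38, b=48)

Factorization: 3748 = 2^2 × 937
By Fermat: n is sum of two squares iff every prime p ≡ 3 (mod 4) appears to even power.
All primes ≡ 3 (mod 4) appear to even power.
Search a = 0, 1, 2, … for 3748 - a² a perfect square: first hit at a = 38: 3748 - 1444 = 2304 = 48².
3748 = 38² + 48² = 1444 + 2304 ✓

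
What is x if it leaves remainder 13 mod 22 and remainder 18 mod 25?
343

Using Chinese Remainder Theorem:
M = 22 × 25 = 550
M1 = 25, M2 = 22
y1 = 25^(-1) mod 22 = 15
y2 = 22^(-1) mod 25 = 8
x = (13×25×15 + 18×22×8) mod 550 = 343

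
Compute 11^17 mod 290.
61

Repeated squaring. Binary of 17 = 10001.
11^1 ≡ 11 (mod 290); 11^2 ≡ 121 (mod 290); 11^4 ≡ 141 (mod 290); 11^8 ≡ 161 (mod 290); 11^16 ≡ 111 (mod 290)
11^17 = 11^1 × 11^16 ≡ 61 (mod 290)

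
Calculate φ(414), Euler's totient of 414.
132

414 = 2 × 3^2 × 23
φ(n) = n × ∏(1 - 1/p) for each prime p dividing n
φ(414) = 414 × (1 - 1/2) × (1 - 1/3) × (1 - 1/23) = 132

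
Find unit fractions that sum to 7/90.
1/13 + 1/1170

Greedy algorithm:
7/90: ceiling(90/7) = 13, use 1/13
1/1170: ceiling(1170/1) = 1170, use 1/1170
Result: 7/90 = 1/13 + 1/1170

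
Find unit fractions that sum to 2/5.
1/3 + 1/15

Greedy algorithm:
2/5: ceiling(5/2) = 3, use 1/3
1/15: ceiling(15/1) = 15, use 1/15
Result: 2/5 = 1/3 + 1/15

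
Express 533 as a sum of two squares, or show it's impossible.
2² + 23² (a=2, b=23)

Factorization: 533 = 13 × 41
By Fermat: n is sum of two squares iff every prime p ≡ 3 (mod 4) appears to even power.
All primes ≡ 3 (mod 4) appear to even power.
Search a = 0, 1, 2, … for 533 - a² a perfect square: first hit at a = 2: 533 - 4 = 529 = 23².
533 = 2² + 23² = 4 + 529 ✓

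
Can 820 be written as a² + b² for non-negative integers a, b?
6² + 28² (a=6, b=28)

Factorization: 820 = 2^2 × 5 × 41
By Fermat: n is sum of two squares iff every prime p ≡ 3 (mod 4) appears to even power.
All primes ≡ 3 (mod 4) appear to even power.
Search a = 0, 1, 2, … for 820 - a² a perfect square: first hit at a = 6: 820 - 36 = 784 = 28².
820 = 6² + 28² = 36 + 784 ✓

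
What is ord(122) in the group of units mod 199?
99

199 is prime, so ord(122) divides φ(199) = 198.
Divisors of 198: 1, 2, 3, 6, 9, 11, 18, 22, 33, 66, 99, 198.
Repeated squaring: 122^1 ≡ 122, 122^2 ≡ 158, 122^4 ≡ 89, 122^8 ≡ 160, 122^16 ≡ 128, 122^32 ≡ 66, 122^64 ≡ 177, 122^128 ≡ 86 (mod 199).
Test 122^d mod 199 for each divisor d in increasing order:
122^1 ≡ 122
122^2 ≡ 158
122^3 = 122^2·122^1 ≡ 172
122^6 = 122^4·122^2 ≡ 132
122^9 = 122^8·122^1 ≡ 18
122^11 = 122^8·122^2·122^1 ≡ 58
122^18 = 122^16·122^2 ≡ 125
122^22 = 122^16·122^4·122^2 ≡ 180
122^33 = 122^32·122^1 ≡ 92
122^66 = 122^64·122^2 ≡ 106
122^99 = 122^64·122^32·122^2·122^1 ≡ 1  ← first divisor giving 1
The order is 99.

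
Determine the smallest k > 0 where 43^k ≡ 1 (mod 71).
35

71 is prime, so ord(43) divides φ(71) = 70.
Divisors of 70: 1, 2, 5, 7, 10, 14, 35, 70.
Repeated squaring: 43^1 ≡ 43, 43^2 ≡ 3, 43^4 ≡ 9, 43^8 ≡ 10, 43^16 ≡ 29, 43^32 ≡ 60, 43^64 ≡ 50 (mod 71).
Test 43^d mod 71 for each divisor d in increasing order:
43^1 ≡ 43
43^2 ≡ 3
43^5 = 43^4·43^1 ≡ 32
43^7 = 43^4·43^2·43^1 ≡ 25
43^10 = 43^8·43^2 ≡ 30
43^14 = 43^8·43^4·43^2 ≡ 57
43^35 = 43^32·43^2·43^1 ≡ 1  ← first divisor giving 1
The order is 35.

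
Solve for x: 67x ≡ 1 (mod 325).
228

gcd(67, 325) = 1, so the inverse exists.
Extended Euclidean algorithm on (325, 67):
325 = 4 × 67 + 57  ⟹  57 = (1)·325 + (-4)·67
67 = 1 × 57 + 10  ⟹  10 = (-1)·325 + (5)·67
57 = 5 × 10 + 7  ⟹  7 = (6)·325 + (-29)·67
10 = 1 × 7 + 3  ⟹  3 = (-7)·325 + (34)·67
7 = 2 × 3 + 1  ⟹  1 = (20)·325 + (-97)·67
So (-97)·67 ≡ 1 (mod 325), i.e. 67^(-1) ≡ -97 ≡ 228 (mod 325).
Check: 67 × 228 = 15276 ≡ 1 (mod 325)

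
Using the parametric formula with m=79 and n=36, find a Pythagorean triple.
(4945, 5688, 7537)

Euclid's formula: a = m² - n², b = 2mn, c = m² + n²
m = 79, n = 36
a = 79² - 36² = 6241 - 1296 = 4945
b = 2 × 79 × 36 = 5688
c = 79² + 36² = 6241 + 1296 = 7537
Verification: 4945² + 5688² = 24453025 + 32353344 = 56806369 = 7537² ✓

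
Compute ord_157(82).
26

157 is prime, so ord(82) divides φ(157) = 156.
Divisors of 156: 1, 2, 3, 4, 6, 12, 13, 26, 39, 52, 78, 156.
Repeated squaring: 82^1 ≡ 82, 82^2 ≡ 130, 82^4 ≡ 101, 82^8 ≡ 153, 82^16 ≡ 16, 82^32 ≡ 99, 82^64 ≡ 67, 82^128 ≡ 93 (mod 157).
Test 82^d mod 157 for each divisor d in increasing order:
82^1 ≡ 82
82^2 ≡ 130
82^3 = 82^2·82^1 ≡ 141
82^4 ≡ 101
82^6 = 82^4·82^2 ≡ 99
82^12 = 82^8·82^4 ≡ 67
82^13 = 82^8·82^4·82^1 ≡ 156
82^26 = 82^16·82^8·82^2 ≡ 1  ← first divisor giving 1
The order is 26.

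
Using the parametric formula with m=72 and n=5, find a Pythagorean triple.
(5159, 720, 5209)

Euclid's formula: a = m² - n², b = 2mn, c = m² + n²
m = 72, n = 5
a = 72² - 5² = 5184 - 25 = 5159
b = 2 × 72 × 5 = 720
c = 72² + 5² = 5184 + 25 = 5209
Verification: 5159² + 720² = 26615281 + 518400 = 27133681 = 5209² ✓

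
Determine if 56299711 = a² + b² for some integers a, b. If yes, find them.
Not possible

Factorization: 56299711 = 13 × 163^3
By Fermat: n is sum of two squares iff every prime p ≡ 3 (mod 4) appears to even power.
Prime(s) ≡ 3 (mod 4) with odd exponent: [(163, 3)]
Therefore 56299711 cannot be expressed as a² + b².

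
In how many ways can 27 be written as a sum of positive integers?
3010

p(n) counts ways to write n as a sum of positive integers (order ignored).
Euler's pentagonal recurrence: p(k) = p(k-1) + p(k-2) - p(k-5) - p(k-7) + p(k-12) + p(k-15) - ... (offsets j(3j∓1)/2, signs ++--, p(0)=1, p(<0)=0).
DP table for k = 0..26: p(0)=1, p(1)=1, p(2)=2, p(3)=3, p(4)=5, p(5)=7, p(6)=11, p(7)=15, p(8)=22, p(9)=30, p(10)=42, p(11)=56, p(12)=77, p(13)=101, p(14)=135, p(15)=176, p(16)=231, p(17)=297, p(18)=385, p(19)=490, p(20)=627, p(21)=792, p(22)=1002, p(23)=1255, p(24)=1575, p(25)=1958, p(26)=2436.
Final step: p(27) = p(26) + p(25) - p(22) - p(20) + p(15) + p(12) - p(5) - p(1)
= 2436 + 1958 - 1002 - 627 + 176 + 77 - 7 - 1
= 3010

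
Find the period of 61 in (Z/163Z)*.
27

163 is prime, so ord(61) divides φ(163) = 162.
Divisors of 162: 1, 2, 3, 6, 9, 18, 27, 54, 81, 162.
Repeated squaring: 61^1 ≡ 61, 61^2 ≡ 135, 61^4 ≡ 132, 61^8 ≡ 146, 61^16 ≡ 126, 61^32 ≡ 65, 61^64 ≡ 150, 61^128 ≡ 6 (mod 163).
Test 61^d mod 163 for each divisor d in increasing order:
61^1 ≡ 61
61^2 ≡ 135
61^3 = 61^2·61^1 ≡ 85
61^6 = 61^4·61^2 ≡ 53
61^9 = 61^8·61^1 ≡ 104
61^18 = 61^16·61^2 ≡ 58
61^27 = 61^16·61^8·61^2·61^1 ≡ 1  ← first divisor giving 1
The order is 27.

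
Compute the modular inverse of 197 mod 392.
197

gcd(197, 392) = 1, so the inverse exists.
Extended Euclidean algorithm on (392, 197):
392 = 1 × 197 + 195  ⟹  195 = (1)·392 + (-1)·197
197 = 1 × 195 + 2  ⟹  2 = (-1)·392 + (2)·197
195 = 97 × 2 + 1  ⟹  1 = (98)·392 + (-195)·197
So (-195)·197 ≡ 1 (mod 392), i.e. 197^(-1) ≡ -195 ≡ 197 (mod 392).
Check: 197 × 197 = 38809 ≡ 1 (mod 392)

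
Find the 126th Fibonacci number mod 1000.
568

Matrix identity: Q^n = [[F_(n+1), F_n], [F_n, F_(n-1)]] with Q = [[1,1],[1,0]].
n = 126 = 1111110₂. Square-and-multiply, entries mod 1000:
Q^1 = [[1,1],[1,0]]
Q^3 = (Q^1)²·Q = [[3,2],[2,1]]
Q^7 = (Q^3)²·Q = [[21,13],[13,8]]
Q^15 = (Q^7)²·Q = [[987,610],[610,377]]
Q^31 = (Q^15)²·Q = [[309,269],[269,40]]
Q^63 = (Q^31)²·Q = [[723,842],[842,881]]
Q^126 = (Q^63)² = [[693,568],[568,125]]
F_126 mod 1000 = Q^126[0][1] = 568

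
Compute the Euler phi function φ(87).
56

87 = 3 × 29
φ(n) = n × ∏(1 - 1/p) for each prime p dividing n
φ(87) = 87 × (1 - 1/3) × (1 - 1/29) = 56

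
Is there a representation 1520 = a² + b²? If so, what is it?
Not possible

Factorization: 1520 = 2^4 × 5 × 19
By Fermat: n is sum of two squares iff every prime p ≡ 3 (mod 4) appears to even power.
Prime(s) ≡ 3 (mod 4) with odd exponent: [(19, 1)]
Therefore 1520 cannot be expressed as a² + b².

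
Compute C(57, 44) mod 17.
0

Using Lucas' theorem:
Write n=57 and k=44 in base 17:
n in base 17: [3, 6]
k in base 17: [2, 10]
C(57,44) mod 17 = ∏ C(n_i, k_i) mod 17
Digit binomials (mod 17): C(3,2) = 3; C(6,10) = 0 (k_i > n_i)
Product: 3 × 0 = 0 ≡ 0 (mod 17)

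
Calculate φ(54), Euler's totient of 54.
18

54 = 2 × 3^3
φ(n) = n × ∏(1 - 1/p) for each prime p dividing n
φ(54) = 54 × (1 - 1/2) × (1 - 1/3) = 18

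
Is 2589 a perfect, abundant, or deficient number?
deficient

Proper divisors of 2589: sum = 1 + 3 + 863 = 867
Since 867 < 2589, 2589 is deficient.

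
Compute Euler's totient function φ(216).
72

216 = 2^3 × 3^3
φ(n) = n × ∏(1 - 1/p) for each prime p dividing n
φ(216) = 216 × (1 - 1/2) × (1 - 1/3) = 72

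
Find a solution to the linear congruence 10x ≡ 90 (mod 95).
x ≡ 9 (mod 19)

gcd(10, 95) = 5, which divides 90, so solutions exist.
Divide through by 5: 2x ≡ 18 (mod 19).
Find 2^(-1) mod 19 by the extended Euclidean algorithm:
19 = 9 × 2 + 1  ⟹  1 = (1)·19 + (-9)·2
So (-9)·2 ≡ 1 (mod 19), i.e. 2^(-1) ≡ -9 ≡ 10 (mod 19).
x ≡ 10 × 18 = 180 ≡ 9 (mod 19).
Check: 10 × 9 = 90 ≡ 90 (mod 95).
x ≡ 9 (mod 19), giving 5 solutions mod 95.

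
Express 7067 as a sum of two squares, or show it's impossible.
Not possible

Factorization: 7067 = 37 × 191
By Fermat: n is sum of two squares iff every prime p ≡ 3 (mod 4) appears to even power.
Prime(s) ≡ 3 (mod 4) with odd exponent: [(191, 1)]
Therefore 7067 cannot be expressed as a² + b².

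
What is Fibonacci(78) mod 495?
494

Matrix identity: Q^n = [[F_(n+1), F_n], [F_n, F_(n-1)]] with Q = [[1,1],[1,0]].
n = 78 = 1001110₂. Square-and-multiply, entries mod 495:
Q^1 = [[1,1],[1,0]]
Q^2 = (Q^1)² = [[2,1],[1,1]]
Q^4 = (Q^2)² = [[5,3],[3,2]]
Q^9 = (Q^4)²·Q = [[55,34],[34,21]]
Q^19 = (Q^9)²·Q = [[330,221],[221,109]]
Q^39 = (Q^19)²·Q = [[330,331],[331,494]]
Q^78 = (Q^39)² = [[166,494],[494,167]]
F_78 mod 495 = Q^78[0][1] = 494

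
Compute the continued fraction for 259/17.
[15; 4, 4]

Euclidean algorithm steps:
259 = 15 × 17 + 4
17 = 4 × 4 + 1
4 = 4 × 1 + 0
Continued fraction: [15; 4, 4]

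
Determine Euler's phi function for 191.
190

191 = 191
φ(n) = n × ∏(1 - 1/p) for each prime p dividing n
φ(191) = 191 × (1 - 1/191) = 190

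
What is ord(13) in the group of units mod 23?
11

23 is prime, so ord(13) divides φ(23) = 22.
Divisors of 22: 1, 2, 11, 22.
Repeated squaring: 13^1 ≡ 13, 13^2 ≡ 8, 13^4 ≡ 18, 13^8 ≡ 2, 13^16 ≡ 4 (mod 23).
Test 13^d mod 23 for each divisor d in increasing order:
13^1 ≡ 13
13^2 ≡ 8
13^11 = 13^8·13^2·13^1 ≡ 1  ← first divisor giving 1
The order is 11.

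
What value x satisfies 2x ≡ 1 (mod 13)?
7

gcd(2, 13) = 1, so the inverse exists.
Extended Euclidean algorithm on (13, 2):
13 = 6 × 2 + 1  ⟹  1 = (1)·13 + (-6)·2
So (-6)·2 ≡ 1 (mod 13), i.e. 2^(-1) ≡ -6 ≡ 7 (mod 13).
Check: 2 × 7 = 14 ≡ 1 (mod 13)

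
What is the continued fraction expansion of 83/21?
[3; 1, 20]

Euclidean algorithm steps:
83 = 3 × 21 + 20
21 = 1 × 20 + 1
20 = 20 × 1 + 0
Continued fraction: [3; 1, 20]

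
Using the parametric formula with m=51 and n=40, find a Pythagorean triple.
(1001, 4080, 4201)

Euclid's formula: a = m² - n², b = 2mn, c = m² + n²
m = 51, n = 40
a = 51² - 40² = 2601 - 1600 = 1001
b = 2 × 51 × 40 = 4080
c = 51² + 40² = 2601 + 1600 = 4201
Verification: 1001² + 4080² = 1002001 + 16646400 = 17648401 = 4201² ✓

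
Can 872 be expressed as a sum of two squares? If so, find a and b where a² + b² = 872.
14² + 26² (a=14, b=26)

Factorization: 872 = 2^3 × 109
By Fermat: n is sum of two squares iff every prime p ≡ 3 (mod 4) appears to even power.
All primes ≡ 3 (mod 4) appear to even power.
Search a = 0, 1, 2, … for 872 - a² a perfect square: first hit at a = 14: 872 - 196 = 676 = 26².
872 = 14² + 26² = 196 + 676 ✓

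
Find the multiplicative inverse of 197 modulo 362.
215

gcd(197, 362) = 1, so the inverse exists.
Extended Euclidean algorithm on (362, 197):
362 = 1 × 197 + 165  ⟹  165 = (1)·362 + (-1)·197
197 = 1 × 165 + 32  ⟹  32 = (-1)·362 + (2)·197
165 = 5 × 32 + 5  ⟹  5 = (6)·362 + (-11)·197
32 = 6 × 5 + 2  ⟹  2 = (-37)·362 + (68)·197
5 = 2 × 2 + 1  ⟹  1 = (80)·362 + (-147)·197
So (-147)·197 ≡ 1 (mod 362), i.e. 197^(-1) ≡ -147 ≡ 215 (mod 362).
Check: 197 × 215 = 42355 ≡ 1 (mod 362)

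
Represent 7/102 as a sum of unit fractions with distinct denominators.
1/15 + 1/510

Greedy algorithm:
7/102: ceiling(102/7) = 15, use 1/15
1/510: ceiling(510/1) = 510, use 1/510
Result: 7/102 = 1/15 + 1/510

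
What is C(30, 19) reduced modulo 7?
0

Using Lucas' theorem:
Write n=30 and k=19 in base 7:
n in base 7: [4, 2]
k in base 7: [2, 5]
C(30,19) mod 7 = ∏ C(n_i, k_i) mod 7
Digit binomials (mod 7): C(4,2) = 6; C(2,5) = 0 (k_i > n_i)
Product: 6 × 0 = 0 ≡ 0 (mod 7)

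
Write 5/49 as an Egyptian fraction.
1/10 + 1/490

Greedy algorithm:
5/49: ceiling(49/5) = 10, use 1/10
1/490: ceiling(490/1) = 490, use 1/490
Result: 5/49 = 1/10 + 1/490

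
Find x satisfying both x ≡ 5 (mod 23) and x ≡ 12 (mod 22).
166

Using Chinese Remainder Theorem:
M = 23 × 22 = 506
M1 = 22, M2 = 23
y1 = 22^(-1) mod 23 = 22
y2 = 23^(-1) mod 22 = 1
x = (5×22×22 + 12×23×1) mod 506 = 166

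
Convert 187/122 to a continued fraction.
[1; 1, 1, 7, 8]

Euclidean algorithm steps:
187 = 1 × 122 + 65
122 = 1 × 65 + 57
65 = 1 × 57 + 8
57 = 7 × 8 + 1
8 = 8 × 1 + 0
Continued fraction: [1; 1, 1, 7, 8]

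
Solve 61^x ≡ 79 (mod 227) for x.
214

Baby-step giant-step with step n = ⌈√227⌉ = 16.
Baby steps 61^j mod 227 (j:value) for j=0..15: 0:1, 1:61, 2:89, 3:208, 4:203, 5:125, 6:134, 7:2, 8:122, 9:178, 10:189, 11:179, 12:23, 13:41, 14:4, 15:17.
Giant-step multiplier: 61^(-16) ≡ 61^(226-16) = 61^210 ≡ 44 (mod 227).
Giant steps γ_i = 79·44^i mod 227: γ_0=79, γ_1=71, γ_2=173, γ_3=121, γ_4=103, γ_5=219, γ_6=102, γ_7=175, γ_8=209, γ_9=116, γ_10=110, γ_11=73, γ_12=34, γ_13=134 (in table at j=6).
x = i·n + j = 13·16 + 6 = 214.
Check: 61^214 ≡ 79 (mod 227).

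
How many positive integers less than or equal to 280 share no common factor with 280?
96

280 = 2^3 × 5 × 7
φ(n) = n × ∏(1 - 1/p) for each prime p dividing n
φ(280) = 280 × (1 - 1/2) × (1 - 1/5) × (1 - 1/7) = 96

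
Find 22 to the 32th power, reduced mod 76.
4

Repeated squaring. Binary of 32 = 100000.
22^1 ≡ 22 (mod 76); 22^2 ≡ 28 (mod 76); 22^4 ≡ 24 (mod 76); 22^8 ≡ 44 (mod 76); 22^16 ≡ 36 (mod 76); 22^32 ≡ 4 (mod 76)
22^32 = 22^32 ≡ 4 (mod 76)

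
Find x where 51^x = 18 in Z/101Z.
61

Baby-step giant-step with step n = ⌈√101⌉ = 11.
Baby steps 51^j mod 101 (j:value) for j=0..10: 0:1, 1:51, 2:76, 3:38, 4:19, 5:60, 6:30, 7:15, 8:58, 9:29, 10:65.
Giant-step multiplier: 51^(-11) ≡ 51^(100-11) = 51^89 ≡ 28 (mod 101).
Giant steps γ_i = 18·28^i mod 101: γ_0=18, γ_1=100, γ_2=73, γ_3=24, γ_4=66, γ_5=30 (in table at j=6).
x = i·n + j = 5·11 + 6 = 61.
Check: 51^61 ≡ 18 (mod 101).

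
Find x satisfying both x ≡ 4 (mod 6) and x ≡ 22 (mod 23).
22

Using Chinese Remainder Theorem:
M = 6 × 23 = 138
M1 = 23, M2 = 6
y1 = 23^(-1) mod 6 = 5
y2 = 6^(-1) mod 23 = 4
x = (4×23×5 + 22×6×4) mod 138 = 22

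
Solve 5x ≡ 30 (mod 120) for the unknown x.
x ≡ 6 (mod 24)

gcd(5, 120) = 5, which divides 30, so solutions exist.
Divide through by 5: x ≡ 6 (mod 24).
The coefficient of x is now 1, so x ≡ 6 (mod 24).
Check: 5 × 6 = 30 ≡ 30 (mod 120).
x ≡ 6 (mod 24), giving 5 solutions mod 120.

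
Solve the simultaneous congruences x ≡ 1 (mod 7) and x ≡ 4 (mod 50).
204

Using Chinese Remainder Theorem:
M = 7 × 50 = 350
M1 = 50, M2 = 7
y1 = 50^(-1) mod 7 = 1
y2 = 7^(-1) mod 50 = 43
x = (1×50×1 + 4×7×43) mod 350 = 204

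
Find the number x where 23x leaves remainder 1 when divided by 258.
101

gcd(23, 258) = 1, so the inverse exists.
Extended Euclidean algorithm on (258, 23):
258 = 11 × 23 + 5  ⟹  5 = (1)·258 + (-11)·23
23 = 4 × 5 + 3  ⟹  3 = (-4)·258 + (45)·23
5 = 1 × 3 + 2  ⟹  2 = (5)·258 + (-56)·23
3 = 1 × 2 + 1  ⟹  1 = (-9)·258 + (101)·23
So (101)·23 ≡ 1 (mod 258), i.e. 23^(-1) ≡ 101 (mod 258).
Check: 23 × 101 = 2323 ≡ 1 (mod 258)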